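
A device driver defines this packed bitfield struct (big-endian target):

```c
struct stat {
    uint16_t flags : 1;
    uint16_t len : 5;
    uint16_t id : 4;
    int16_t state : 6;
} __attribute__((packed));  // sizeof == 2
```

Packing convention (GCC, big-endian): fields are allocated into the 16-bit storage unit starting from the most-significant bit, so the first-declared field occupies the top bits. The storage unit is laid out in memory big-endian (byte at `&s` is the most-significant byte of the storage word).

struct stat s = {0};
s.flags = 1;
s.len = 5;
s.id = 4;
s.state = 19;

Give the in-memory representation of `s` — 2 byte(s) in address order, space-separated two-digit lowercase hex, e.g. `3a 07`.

95 13

[15+:1] flags=1 & 0x1 = 0x1; word=0x8000
[10+:5] len=5 & 0x1f = 0x5; word=0x9400
[6+:4] id=4 & 0xf = 0x4; word=0x9500
[0+:6] state=19 & 0x3f = 0x13; word=0x9513
word = 0x9513 → big-endian bytes:
  [0]=0x95  [1]=0x13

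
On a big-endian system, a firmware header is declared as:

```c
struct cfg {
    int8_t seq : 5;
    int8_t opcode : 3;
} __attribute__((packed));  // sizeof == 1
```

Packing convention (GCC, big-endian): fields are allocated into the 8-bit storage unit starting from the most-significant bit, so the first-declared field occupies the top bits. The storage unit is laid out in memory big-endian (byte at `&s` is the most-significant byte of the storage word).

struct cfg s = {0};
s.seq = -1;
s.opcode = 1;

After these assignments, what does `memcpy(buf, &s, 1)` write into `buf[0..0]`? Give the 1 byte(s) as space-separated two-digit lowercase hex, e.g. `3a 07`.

f9

[3+:5] seq=-1 & 0x1f = 0x1f; word=0xf8
[0+:3] opcode=1 & 0x7 = 0x1; word=0xf9
word = 0xf9 → big-endian bytes:
  [0]=0xf9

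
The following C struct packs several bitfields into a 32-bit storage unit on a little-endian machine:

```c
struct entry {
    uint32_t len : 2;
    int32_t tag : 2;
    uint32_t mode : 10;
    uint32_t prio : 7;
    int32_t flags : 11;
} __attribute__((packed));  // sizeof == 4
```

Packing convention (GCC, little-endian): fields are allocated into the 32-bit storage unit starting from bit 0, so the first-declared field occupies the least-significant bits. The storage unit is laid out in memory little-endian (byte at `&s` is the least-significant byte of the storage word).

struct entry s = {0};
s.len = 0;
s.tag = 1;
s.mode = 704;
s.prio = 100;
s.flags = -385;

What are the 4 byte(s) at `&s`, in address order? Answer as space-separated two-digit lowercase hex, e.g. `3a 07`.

04 2c f9 cf

len (2b) val=0 bits=0x0 at bit 0: 0x00000000
tag (2b) val=1 bits=0x1 at bit 2: 0x00000004
mode (10b) val=704 bits=0x2c0 at bit 4: 0x00002c04
prio (7b) val=100 bits=0x64 at bit 14: 0x00192c04
flags (11b) val=-385 bits=0x67f at bit 21: 0xcff92c04
word = 0xcff92c04 → little-endian bytes:
  [0]=0x04  [1]=0x2c  [2]=0xf9  [3]=0xcf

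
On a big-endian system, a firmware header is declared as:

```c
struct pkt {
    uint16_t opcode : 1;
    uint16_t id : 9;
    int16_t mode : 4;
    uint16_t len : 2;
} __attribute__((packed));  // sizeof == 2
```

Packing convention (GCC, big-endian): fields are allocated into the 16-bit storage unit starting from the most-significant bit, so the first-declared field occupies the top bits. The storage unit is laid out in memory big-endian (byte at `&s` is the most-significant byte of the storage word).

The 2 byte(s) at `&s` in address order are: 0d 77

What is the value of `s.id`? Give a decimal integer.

[0]=0x0d [1]=0x77 (big-endian) → word 0x0d77
opcode [15+:1] = (word>>15) & 0x1 = 0
id [6+:9] = (word>>6) & 0x1ff = 53  ←
mode [2+:4] = (word>>2) & 0xf = 13
len [0+:2] = (word>>0) & 0x3 = 3

53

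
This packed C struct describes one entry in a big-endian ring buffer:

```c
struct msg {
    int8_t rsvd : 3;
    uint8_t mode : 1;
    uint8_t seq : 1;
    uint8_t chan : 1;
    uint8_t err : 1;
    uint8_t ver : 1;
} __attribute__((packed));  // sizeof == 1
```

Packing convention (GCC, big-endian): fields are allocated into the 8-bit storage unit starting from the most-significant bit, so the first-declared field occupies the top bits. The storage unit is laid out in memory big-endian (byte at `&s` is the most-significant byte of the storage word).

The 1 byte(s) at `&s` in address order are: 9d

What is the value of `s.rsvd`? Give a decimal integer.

[0]=0x9d (big-endian) → word 0x9d
rsvd [5+:3] = (word>>5) & 0x7 = 4  ←
mode [4+:1] = (word>>4) & 0x1 = 1
seq [3+:1] = (word>>3) & 0x1 = 1
chan [2+:1] = (word>>2) & 0x1 = 1
err [1+:1] = (word>>1) & 0x1 = 0
ver [0+:1] = (word>>0) & 0x1 = 1
rsvd signed 3b, MSB=1: 4 - 8 = -4

-4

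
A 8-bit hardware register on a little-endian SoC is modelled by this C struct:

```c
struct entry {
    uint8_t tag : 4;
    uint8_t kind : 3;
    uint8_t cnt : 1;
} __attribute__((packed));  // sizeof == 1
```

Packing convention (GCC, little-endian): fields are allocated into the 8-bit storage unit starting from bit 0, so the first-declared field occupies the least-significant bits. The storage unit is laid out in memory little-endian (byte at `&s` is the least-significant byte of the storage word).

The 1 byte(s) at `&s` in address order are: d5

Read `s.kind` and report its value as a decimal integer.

[0]=0xd5 (little-endian) → word 0xd5
tag [0+:4] = (word>>0) & 0xf = 5
kind [4+:3] = (word>>4) & 0x7 = 5  ←
cnt [7+:1] = (word>>7) & 0x1 = 1

5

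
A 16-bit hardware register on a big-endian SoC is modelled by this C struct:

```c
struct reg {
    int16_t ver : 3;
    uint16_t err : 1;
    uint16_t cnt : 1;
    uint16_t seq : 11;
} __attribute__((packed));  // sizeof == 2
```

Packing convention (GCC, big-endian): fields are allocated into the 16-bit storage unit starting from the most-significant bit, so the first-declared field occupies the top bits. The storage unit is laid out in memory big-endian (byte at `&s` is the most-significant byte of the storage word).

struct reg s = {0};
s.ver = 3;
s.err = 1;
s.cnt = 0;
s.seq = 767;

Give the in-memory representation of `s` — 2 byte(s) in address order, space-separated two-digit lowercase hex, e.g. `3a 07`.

72 ff

ver (3b) val=3 bits=0x3 at bit 13: 0x6000
err (1b) val=1 bits=0x1 at bit 12: 0x7000
cnt (1b) val=0 bits=0x0 at bit 11: 0x7000
seq (11b) val=767 bits=0x2ff at bit 0: 0x72ff
word = 0x72ff → big-endian bytes:
  [0]=0x72  [1]=0xff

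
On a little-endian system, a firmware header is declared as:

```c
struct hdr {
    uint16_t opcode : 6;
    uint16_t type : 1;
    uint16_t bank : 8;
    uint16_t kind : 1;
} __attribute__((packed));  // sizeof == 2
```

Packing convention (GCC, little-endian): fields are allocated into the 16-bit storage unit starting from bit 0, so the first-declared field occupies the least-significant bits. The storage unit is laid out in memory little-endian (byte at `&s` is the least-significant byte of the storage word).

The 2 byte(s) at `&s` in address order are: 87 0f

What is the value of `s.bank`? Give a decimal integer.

[0]=0x87 [1]=0x0f (little-endian) → word 0x0f87
opcode:6 @ bit 0 → (0x0f87>>0)&0x3f = 0x7
type:1 @ bit 6 → (0x0f87>>6)&0x1 = 0x0
bank:8 @ bit 7 → (0x0f87>>7)&0xff = 0x1f  ←
kind:1 @ bit 15 → (0x0f87>>15)&0x1 = 0x0

31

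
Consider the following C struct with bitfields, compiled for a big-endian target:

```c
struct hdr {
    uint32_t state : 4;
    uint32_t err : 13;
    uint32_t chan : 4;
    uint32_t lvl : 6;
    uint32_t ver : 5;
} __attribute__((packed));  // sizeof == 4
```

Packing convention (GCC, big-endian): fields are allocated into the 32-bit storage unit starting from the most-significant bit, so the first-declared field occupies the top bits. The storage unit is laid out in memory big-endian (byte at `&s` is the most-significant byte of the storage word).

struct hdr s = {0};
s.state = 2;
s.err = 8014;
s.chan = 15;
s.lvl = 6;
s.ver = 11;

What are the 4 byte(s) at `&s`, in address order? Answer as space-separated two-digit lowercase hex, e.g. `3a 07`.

2f a7 78 cb

[28+:4] state=2 & 0xf = 0x2; word=0x20000000
[15+:13] err=8014 & 0x1fff = 0x1f4e; word=0x2fa70000
[11+:4] chan=15 & 0xf = 0xf; word=0x2fa77800
[5+:6] lvl=6 & 0x3f = 0x6; word=0x2fa778c0
[0+:5] ver=11 & 0x1f = 0xb; word=0x2fa778cb
word = 0x2fa778cb → big-endian bytes:
  [0]=0x2f  [1]=0xa7  [2]=0x78  [3]=0xcb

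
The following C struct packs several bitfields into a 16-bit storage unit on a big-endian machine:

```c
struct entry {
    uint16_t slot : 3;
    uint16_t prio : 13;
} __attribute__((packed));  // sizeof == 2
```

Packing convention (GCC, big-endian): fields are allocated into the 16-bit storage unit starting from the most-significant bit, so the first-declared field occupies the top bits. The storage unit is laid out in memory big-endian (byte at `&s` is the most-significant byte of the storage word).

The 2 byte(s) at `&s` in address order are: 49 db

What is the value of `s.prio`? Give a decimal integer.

[0]=0x49 [1]=0xdb (big-endian) → word 0x49db
slot:3 @ bit 13 → (0x49db>>13)&0x7 = 0x2
prio:13 @ bit 0 → (0x49db>>0)&0x1fff = 0x9db  ←

2523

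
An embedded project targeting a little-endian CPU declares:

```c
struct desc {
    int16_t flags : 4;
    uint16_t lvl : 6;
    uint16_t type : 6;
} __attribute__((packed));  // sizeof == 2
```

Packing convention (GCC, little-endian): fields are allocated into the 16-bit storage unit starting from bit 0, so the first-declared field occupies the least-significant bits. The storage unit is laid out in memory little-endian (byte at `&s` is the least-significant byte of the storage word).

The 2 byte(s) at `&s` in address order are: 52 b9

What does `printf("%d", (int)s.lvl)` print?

[0]=0x52 [1]=0xb9 (little-endian) → word 0xb952
flags:4 @ bit 0 → (0xb952>>0)&0xf = 0x2
lvl:6 @ bit 4 → (0xb952>>4)&0x3f = 0x15  ←
type:6 @ bit 10 → (0xb952>>10)&0x3f = 0x2e

21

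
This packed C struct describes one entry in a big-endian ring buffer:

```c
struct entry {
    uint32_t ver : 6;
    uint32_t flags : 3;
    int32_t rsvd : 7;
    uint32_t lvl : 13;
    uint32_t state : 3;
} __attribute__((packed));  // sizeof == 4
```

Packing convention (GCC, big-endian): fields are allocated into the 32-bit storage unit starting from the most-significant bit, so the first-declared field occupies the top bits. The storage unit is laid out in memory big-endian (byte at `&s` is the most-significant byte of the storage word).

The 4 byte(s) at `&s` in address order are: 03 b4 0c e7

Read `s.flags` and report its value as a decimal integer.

[0]=0x03 [1]=0xb4 [2]=0x0c [3]=0xe7 (big-endian) → word 0x03b40ce7
ver [26+:6] = (word>>26) & 0x3f = 0
flags [23+:3] = (word>>23) & 0x7 = 7  ←
rsvd [16+:7] = (word>>16) & 0x7f = 52
lvl [3+:13] = (word>>3) & 0x1fff = 412
state [0+:3] = (word>>0) & 0x7 = 7

7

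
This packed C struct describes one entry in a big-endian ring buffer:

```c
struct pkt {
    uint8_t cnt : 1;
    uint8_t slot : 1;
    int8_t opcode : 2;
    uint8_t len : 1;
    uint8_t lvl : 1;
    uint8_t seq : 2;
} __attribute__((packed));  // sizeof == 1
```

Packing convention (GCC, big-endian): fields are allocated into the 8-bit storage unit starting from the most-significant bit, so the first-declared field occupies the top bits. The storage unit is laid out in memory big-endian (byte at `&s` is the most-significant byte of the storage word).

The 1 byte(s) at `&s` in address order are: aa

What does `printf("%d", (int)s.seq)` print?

2

[0]=0xaa (big-endian) → word 0xaa
cnt [7+:1] = (word>>7) & 0x1 = 1
slot [6+:1] = (word>>6) & 0x1 = 0
opcode [4+:2] = (word>>4) & 0x3 = 2
len [3+:1] = (word>>3) & 0x1 = 1
lvl [2+:1] = (word>>2) & 0x1 = 0
seq [0+:2] = (word>>0) & 0x3 = 2  ←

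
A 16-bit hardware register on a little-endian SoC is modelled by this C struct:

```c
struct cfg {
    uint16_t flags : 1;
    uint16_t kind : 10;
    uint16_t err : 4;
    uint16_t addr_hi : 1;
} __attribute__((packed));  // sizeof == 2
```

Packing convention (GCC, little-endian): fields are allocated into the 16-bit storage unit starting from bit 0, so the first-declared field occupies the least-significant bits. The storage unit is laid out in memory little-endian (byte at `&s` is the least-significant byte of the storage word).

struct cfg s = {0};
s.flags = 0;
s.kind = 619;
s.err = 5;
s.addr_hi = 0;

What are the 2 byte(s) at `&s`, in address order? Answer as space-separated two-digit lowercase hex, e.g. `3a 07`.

d6 2c

flags (1b) val=0 bits=0x0 at bit 0: 0x0000
kind (10b) val=619 bits=0x26b at bit 1: 0x04d6
err (4b) val=5 bits=0x5 at bit 11: 0x2cd6
addr_hi (1b) val=0 bits=0x0 at bit 15: 0x2cd6
word = 0x2cd6 → little-endian bytes:
  [0]=0xd6  [1]=0x2c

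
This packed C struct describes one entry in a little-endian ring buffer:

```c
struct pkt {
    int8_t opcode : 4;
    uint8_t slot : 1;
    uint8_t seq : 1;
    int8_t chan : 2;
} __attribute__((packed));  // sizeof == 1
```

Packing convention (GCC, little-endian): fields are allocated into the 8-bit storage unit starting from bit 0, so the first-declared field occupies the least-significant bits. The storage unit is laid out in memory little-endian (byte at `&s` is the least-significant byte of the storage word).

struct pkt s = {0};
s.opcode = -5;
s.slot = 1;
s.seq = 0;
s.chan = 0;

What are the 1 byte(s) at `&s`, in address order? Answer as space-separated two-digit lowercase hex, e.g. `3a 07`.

1b

[0+:4] opcode=-5 & 0xf = 0xb; word=0x0b
[4+:1] slot=1 & 0x1 = 0x1; word=0x1b
[5+:1] seq=0 & 0x1 = 0x0; word=0x1b
[6+:2] chan=0 & 0x3 = 0x0; word=0x1b
word = 0x1b → little-endian bytes:
  [0]=0x1b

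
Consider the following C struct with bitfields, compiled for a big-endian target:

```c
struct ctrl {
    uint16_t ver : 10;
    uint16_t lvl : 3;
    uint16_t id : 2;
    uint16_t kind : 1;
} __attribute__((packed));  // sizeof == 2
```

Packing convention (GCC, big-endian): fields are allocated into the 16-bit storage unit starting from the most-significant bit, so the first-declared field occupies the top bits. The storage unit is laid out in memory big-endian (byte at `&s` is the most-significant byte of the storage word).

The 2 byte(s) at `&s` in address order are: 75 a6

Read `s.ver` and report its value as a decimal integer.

470

[0]=0x75 [1]=0xa6 (big-endian) → word 0x75a6
ver:10 @ bit 6 → (0x75a6>>6)&0x3ff = 0x1d6  ←
lvl:3 @ bit 3 → (0x75a6>>3)&0x7 = 0x4
id:2 @ bit 1 → (0x75a6>>1)&0x3 = 0x3
kind:1 @ bit 0 → (0x75a6>>0)&0x1 = 0x0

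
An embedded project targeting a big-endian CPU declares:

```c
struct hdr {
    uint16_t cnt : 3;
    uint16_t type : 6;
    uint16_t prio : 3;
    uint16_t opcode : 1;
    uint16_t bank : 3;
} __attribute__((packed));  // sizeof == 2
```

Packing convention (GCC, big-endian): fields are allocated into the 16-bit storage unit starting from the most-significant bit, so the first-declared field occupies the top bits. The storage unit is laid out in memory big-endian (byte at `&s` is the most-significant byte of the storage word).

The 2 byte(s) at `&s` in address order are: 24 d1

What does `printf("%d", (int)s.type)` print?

[0]=0x24 [1]=0xd1 (big-endian) → word 0x24d1
cnt [13+:3] = (word>>13) & 0x7 = 1
type [7+:6] = (word>>7) & 0x3f = 9  ←
prio [4+:3] = (word>>4) & 0x7 = 5
opcode [3+:1] = (word>>3) & 0x1 = 0
bank [0+:3] = (word>>0) & 0x7 = 1

9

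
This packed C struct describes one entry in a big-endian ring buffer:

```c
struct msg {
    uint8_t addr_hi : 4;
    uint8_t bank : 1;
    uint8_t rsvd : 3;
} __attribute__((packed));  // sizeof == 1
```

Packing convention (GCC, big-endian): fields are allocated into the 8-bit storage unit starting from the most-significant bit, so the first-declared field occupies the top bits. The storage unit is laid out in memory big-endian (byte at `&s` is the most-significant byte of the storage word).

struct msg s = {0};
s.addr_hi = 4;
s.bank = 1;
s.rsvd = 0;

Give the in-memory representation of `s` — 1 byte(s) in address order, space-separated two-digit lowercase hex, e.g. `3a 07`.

addr_hi:4 = 4 → 0x4 << 4 → word 0x40
bank:1 = 1 → 0x1 << 3 → word 0x48
rsvd:3 = 0 → 0x0 << 0 → word 0x48
word = 0x48 → big-endian bytes:
  [0]=0x48

48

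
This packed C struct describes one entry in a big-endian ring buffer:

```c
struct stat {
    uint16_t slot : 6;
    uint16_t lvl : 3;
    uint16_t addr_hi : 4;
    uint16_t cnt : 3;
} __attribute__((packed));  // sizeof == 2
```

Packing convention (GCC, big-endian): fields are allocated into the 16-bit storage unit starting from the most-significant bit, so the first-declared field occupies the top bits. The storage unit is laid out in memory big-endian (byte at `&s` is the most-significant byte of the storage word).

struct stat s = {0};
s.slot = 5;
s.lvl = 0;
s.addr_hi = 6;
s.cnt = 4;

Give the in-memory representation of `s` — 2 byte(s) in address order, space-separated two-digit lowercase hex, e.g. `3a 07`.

[10+:6] slot=5 & 0x3f = 0x5; word=0x1400
[7+:3] lvl=0 & 0x7 = 0x0; word=0x1400
[3+:4] addr_hi=6 & 0xf = 0x6; word=0x1430
[0+:3] cnt=4 & 0x7 = 0x4; word=0x1434
word = 0x1434 → big-endian bytes:
  [0]=0x14  [1]=0x34

14 34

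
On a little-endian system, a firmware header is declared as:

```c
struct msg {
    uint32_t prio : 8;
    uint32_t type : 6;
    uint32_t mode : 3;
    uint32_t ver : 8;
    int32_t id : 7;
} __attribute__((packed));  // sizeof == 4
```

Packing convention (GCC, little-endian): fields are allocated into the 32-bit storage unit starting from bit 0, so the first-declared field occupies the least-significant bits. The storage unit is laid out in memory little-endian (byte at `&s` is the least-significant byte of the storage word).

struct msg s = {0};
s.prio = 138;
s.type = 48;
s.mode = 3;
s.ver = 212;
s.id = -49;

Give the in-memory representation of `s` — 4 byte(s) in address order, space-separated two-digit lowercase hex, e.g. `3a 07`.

8a f0 a8 9f

prio:8 = 138 → 0x8a << 0 → word 0x0000008a
type:6 = 48 → 0x30 << 8 → word 0x0000308a
mode:3 = 3 → 0x3 << 14 → word 0x0000f08a
ver:8 = 212 → 0xd4 << 17 → word 0x01a8f08a
id:7 = -49 → 0x4f << 25 → word 0x9fa8f08a
word = 0x9fa8f08a → little-endian bytes:
  [0]=0x8a  [1]=0xf0  [2]=0xa8  [3]=0x9f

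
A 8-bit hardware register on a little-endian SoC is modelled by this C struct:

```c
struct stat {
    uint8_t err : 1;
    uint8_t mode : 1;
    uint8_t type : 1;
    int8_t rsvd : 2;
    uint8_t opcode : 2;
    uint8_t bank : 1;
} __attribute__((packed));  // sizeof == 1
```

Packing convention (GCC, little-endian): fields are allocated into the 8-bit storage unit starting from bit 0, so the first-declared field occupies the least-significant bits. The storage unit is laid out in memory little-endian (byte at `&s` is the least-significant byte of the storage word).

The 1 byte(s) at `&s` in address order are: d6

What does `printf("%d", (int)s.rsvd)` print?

[0]=0xd6 (little-endian) → word 0xd6
err:1 @ bit 0 → (0xd6>>0)&0x1 = 0x0
mode:1 @ bit 1 → (0xd6>>1)&0x1 = 0x1
type:1 @ bit 2 → (0xd6>>2)&0x1 = 0x1
rsvd:2 @ bit 3 → (0xd6>>3)&0x3 = 0x2  ←
opcode:2 @ bit 5 → (0xd6>>5)&0x3 = 0x2
bank:1 @ bit 7 → (0xd6>>7)&0x1 = 0x1
rsvd signed 2b, MSB=1: 2 - 4 = -2

-2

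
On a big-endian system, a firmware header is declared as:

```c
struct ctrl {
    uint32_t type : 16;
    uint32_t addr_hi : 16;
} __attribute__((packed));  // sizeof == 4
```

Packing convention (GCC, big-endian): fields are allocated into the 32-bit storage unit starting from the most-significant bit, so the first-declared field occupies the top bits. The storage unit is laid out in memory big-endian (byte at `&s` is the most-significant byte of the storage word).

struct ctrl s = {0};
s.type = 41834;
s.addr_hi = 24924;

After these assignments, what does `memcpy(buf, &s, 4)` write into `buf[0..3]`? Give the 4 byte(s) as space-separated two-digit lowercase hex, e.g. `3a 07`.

[16+:16] type=41834 & 0xffff = 0xa36a; word=0xa36a0000
[0+:16] addr_hi=24924 & 0xffff = 0x615c; word=0xa36a615c
word = 0xa36a615c → big-endian bytes:
  [0]=0xa3  [1]=0x6a  [2]=0x61  [3]=0x5c

a3 6a 61 5c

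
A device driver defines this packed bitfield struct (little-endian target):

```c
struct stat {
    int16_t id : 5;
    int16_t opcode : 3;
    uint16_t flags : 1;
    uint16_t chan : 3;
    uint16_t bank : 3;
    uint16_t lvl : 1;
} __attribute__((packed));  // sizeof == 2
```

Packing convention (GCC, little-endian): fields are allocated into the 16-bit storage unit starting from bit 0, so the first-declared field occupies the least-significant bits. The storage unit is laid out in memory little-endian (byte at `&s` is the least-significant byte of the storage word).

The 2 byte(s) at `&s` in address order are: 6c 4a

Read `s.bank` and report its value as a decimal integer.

[0]=0x6c [1]=0x4a (little-endian) → word 0x4a6c
id [0+:5] = (word>>0) & 0x1f = 12
opcode [5+:3] = (word>>5) & 0x7 = 3
flags [8+:1] = (word>>8) & 0x1 = 0
chan [9+:3] = (word>>9) & 0x7 = 5
bank [12+:3] = (word>>12) & 0x7 = 4  ←
lvl [15+:1] = (word>>15) & 0x1 = 0

4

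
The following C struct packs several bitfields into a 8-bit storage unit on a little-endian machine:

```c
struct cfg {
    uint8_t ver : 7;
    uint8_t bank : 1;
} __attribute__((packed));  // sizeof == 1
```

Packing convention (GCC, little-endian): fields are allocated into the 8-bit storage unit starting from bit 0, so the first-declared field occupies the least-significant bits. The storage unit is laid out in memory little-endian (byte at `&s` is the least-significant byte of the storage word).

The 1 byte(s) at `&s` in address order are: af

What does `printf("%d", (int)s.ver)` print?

[0]=0xaf (little-endian) → word 0xaf
ver:7 @ bit 0 → (0xaf>>0)&0x7f = 0x2f  ←
bank:1 @ bit 7 → (0xaf>>7)&0x1 = 0x1

47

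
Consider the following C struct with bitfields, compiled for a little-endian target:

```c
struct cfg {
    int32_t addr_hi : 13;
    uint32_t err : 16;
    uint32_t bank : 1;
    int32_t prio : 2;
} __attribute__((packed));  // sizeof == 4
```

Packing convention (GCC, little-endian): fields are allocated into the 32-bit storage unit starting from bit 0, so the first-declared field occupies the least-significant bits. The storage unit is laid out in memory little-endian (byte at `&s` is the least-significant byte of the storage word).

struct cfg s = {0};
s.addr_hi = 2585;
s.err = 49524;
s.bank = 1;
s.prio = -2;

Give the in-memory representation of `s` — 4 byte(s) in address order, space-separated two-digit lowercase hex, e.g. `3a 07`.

[0+:13] addr_hi=2585 & 0x1fff = 0xa19; word=0x00000a19
[13+:16] err=49524 & 0xffff = 0xc174; word=0x182e8a19
[29+:1] bank=1 & 0x1 = 0x1; word=0x382e8a19
[30+:2] prio=-2 & 0x3 = 0x2; word=0xb82e8a19
word = 0xb82e8a19 → little-endian bytes:
  [0]=0x19  [1]=0x8a  [2]=0x2e  [3]=0xb8

19 8a 2e b8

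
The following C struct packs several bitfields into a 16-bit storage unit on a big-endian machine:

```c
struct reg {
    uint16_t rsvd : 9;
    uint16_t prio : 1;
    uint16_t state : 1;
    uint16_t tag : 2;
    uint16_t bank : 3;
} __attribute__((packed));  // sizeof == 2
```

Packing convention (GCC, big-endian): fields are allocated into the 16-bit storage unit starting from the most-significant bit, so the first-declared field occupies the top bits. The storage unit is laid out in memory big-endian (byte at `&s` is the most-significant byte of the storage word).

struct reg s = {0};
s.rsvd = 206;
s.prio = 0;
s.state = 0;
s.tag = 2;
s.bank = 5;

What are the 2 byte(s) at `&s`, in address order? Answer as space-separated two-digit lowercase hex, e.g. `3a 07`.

[7+:9] rsvd=206 & 0x1ff = 0xce; word=0x6700
[6+:1] prio=0 & 0x1 = 0x0; word=0x6700
[5+:1] state=0 & 0x1 = 0x0; word=0x6700
[3+:2] tag=2 & 0x3 = 0x2; word=0x6710
[0+:3] bank=5 & 0x7 = 0x5; word=0x6715
word = 0x6715 → big-endian bytes:
  [0]=0x67  [1]=0x15

67 15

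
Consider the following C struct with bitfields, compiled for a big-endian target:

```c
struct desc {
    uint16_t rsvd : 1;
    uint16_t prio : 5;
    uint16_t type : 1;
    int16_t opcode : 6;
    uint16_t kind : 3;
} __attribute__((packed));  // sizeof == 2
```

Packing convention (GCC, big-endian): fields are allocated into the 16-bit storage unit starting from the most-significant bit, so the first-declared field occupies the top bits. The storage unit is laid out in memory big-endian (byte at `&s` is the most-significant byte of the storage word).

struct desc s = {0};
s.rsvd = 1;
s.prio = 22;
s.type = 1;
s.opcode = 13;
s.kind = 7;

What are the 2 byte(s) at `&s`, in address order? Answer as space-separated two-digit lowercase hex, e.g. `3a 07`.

da 6f

[15+:1] rsvd=1 & 0x1 = 0x1; word=0x8000
[10+:5] prio=22 & 0x1f = 0x16; word=0xd800
[9+:1] type=1 & 0x1 = 0x1; word=0xda00
[3+:6] opcode=13 & 0x3f = 0xd; word=0xda68
[0+:3] kind=7 & 0x7 = 0x7; word=0xda6f
word = 0xda6f → big-endian bytes:
  [0]=0xda  [1]=0x6f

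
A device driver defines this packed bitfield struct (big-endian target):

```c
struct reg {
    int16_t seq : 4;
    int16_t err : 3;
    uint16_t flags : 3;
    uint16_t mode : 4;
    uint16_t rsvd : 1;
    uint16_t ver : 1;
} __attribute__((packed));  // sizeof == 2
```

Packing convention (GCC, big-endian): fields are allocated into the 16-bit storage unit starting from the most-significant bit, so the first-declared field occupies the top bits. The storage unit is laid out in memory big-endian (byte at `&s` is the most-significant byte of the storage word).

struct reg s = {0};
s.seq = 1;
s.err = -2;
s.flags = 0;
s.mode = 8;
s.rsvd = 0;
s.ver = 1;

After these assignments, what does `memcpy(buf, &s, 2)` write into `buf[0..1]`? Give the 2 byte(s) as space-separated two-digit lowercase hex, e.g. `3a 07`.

[12+:4] seq=1 & 0xf = 0x1; word=0x1000
[9+:3] err=-2 & 0x7 = 0x6; word=0x1c00
[6+:3] flags=0 & 0x7 = 0x0; word=0x1c00
[2+:4] mode=8 & 0xf = 0x8; word=0x1c20
[1+:1] rsvd=0 & 0x1 = 0x0; word=0x1c20
[0+:1] ver=1 & 0x1 = 0x1; word=0x1c21
word = 0x1c21 → big-endian bytes:
  [0]=0x1c  [1]=0x21

1c 21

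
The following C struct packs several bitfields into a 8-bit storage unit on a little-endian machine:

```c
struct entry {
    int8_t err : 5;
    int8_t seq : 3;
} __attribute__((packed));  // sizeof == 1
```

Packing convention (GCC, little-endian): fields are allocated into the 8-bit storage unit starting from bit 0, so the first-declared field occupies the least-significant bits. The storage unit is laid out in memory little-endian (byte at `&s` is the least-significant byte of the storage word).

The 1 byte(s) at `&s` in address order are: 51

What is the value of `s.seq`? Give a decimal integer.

[0]=0x51 (little-endian) → word 0x51
err:5 @ bit 0 → (0x51>>0)&0x1f = 0x11
seq:3 @ bit 5 → (0x51>>5)&0x7 = 0x2  ←
seq signed 3b, MSB=0: value = 2

2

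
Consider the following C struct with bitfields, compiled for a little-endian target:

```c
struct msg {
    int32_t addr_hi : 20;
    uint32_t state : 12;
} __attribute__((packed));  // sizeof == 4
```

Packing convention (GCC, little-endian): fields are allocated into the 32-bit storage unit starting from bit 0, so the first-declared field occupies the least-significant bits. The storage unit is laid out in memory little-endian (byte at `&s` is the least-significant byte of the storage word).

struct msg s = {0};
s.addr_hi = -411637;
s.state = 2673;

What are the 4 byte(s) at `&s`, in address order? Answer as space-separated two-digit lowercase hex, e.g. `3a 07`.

[0+:20] addr_hi=-411637 & 0xfffff = 0x9b80b; word=0x0009b80b
[20+:12] state=2673 & 0xfff = 0xa71; word=0xa719b80b
word = 0xa719b80b → little-endian bytes:
  [0]=0x0b  [1]=0xb8  [2]=0x19  [3]=0xa7

0b b8 19 a7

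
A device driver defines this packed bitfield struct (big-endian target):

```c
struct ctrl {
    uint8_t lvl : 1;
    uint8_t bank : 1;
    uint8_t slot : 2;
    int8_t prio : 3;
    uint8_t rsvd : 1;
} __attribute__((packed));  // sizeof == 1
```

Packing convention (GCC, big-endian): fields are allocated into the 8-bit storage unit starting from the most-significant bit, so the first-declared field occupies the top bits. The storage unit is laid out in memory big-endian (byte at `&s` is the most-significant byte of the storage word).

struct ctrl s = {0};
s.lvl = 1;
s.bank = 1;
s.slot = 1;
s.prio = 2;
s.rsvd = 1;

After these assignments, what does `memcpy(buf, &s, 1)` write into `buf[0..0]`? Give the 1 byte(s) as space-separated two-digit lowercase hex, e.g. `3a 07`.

d5

[7+:1] lvl=1 & 0x1 = 0x1; word=0x80
[6+:1] bank=1 & 0x1 = 0x1; word=0xc0
[4+:2] slot=1 & 0x3 = 0x1; word=0xd0
[1+:3] prio=2 & 0x7 = 0x2; word=0xd4
[0+:1] rsvd=1 & 0x1 = 0x1; word=0xd5
word = 0xd5 → big-endian bytes:
  [0]=0xd5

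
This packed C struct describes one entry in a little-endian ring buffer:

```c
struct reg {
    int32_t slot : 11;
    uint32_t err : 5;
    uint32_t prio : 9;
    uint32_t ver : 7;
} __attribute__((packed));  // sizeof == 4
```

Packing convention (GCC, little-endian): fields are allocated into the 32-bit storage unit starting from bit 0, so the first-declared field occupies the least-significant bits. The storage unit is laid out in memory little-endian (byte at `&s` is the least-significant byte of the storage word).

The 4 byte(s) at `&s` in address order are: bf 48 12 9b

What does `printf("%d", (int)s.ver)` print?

77

[0]=0xbf [1]=0x48 [2]=0x12 [3]=0x9b (little-endian) → word 0x9b1248bf
slot:11 @ bit 0 → (0x9b1248bf>>0)&0x7ff = 0xbf
err:5 @ bit 11 → (0x9b1248bf>>11)&0x1f = 0x9
prio:9 @ bit 16 → (0x9b1248bf>>16)&0x1ff = 0x112
ver:7 @ bit 25 → (0x9b1248bf>>25)&0x7f = 0x4d  ←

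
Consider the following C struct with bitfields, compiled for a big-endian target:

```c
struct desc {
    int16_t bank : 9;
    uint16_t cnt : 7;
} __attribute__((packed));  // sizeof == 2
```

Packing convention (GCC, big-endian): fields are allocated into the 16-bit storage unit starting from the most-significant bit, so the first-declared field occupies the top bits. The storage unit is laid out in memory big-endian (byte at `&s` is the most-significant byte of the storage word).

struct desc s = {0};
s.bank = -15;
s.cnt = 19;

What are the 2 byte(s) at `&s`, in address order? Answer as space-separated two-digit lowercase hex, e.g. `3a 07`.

f8 93

[7+:9] bank=-15 & 0x1ff = 0x1f1; word=0xf880
[0+:7] cnt=19 & 0x7f = 0x13; word=0xf893
word = 0xf893 → big-endian bytes:
  [0]=0xf8  [1]=0x93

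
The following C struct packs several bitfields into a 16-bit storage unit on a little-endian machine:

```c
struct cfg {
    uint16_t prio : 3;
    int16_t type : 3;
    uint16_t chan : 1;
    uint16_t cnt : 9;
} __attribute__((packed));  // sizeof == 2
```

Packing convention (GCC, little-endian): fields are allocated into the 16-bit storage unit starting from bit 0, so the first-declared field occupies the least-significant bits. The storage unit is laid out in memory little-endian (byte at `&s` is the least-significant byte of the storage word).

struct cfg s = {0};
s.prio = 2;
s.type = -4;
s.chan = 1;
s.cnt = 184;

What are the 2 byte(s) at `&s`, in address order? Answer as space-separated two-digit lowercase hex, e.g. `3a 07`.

[0+:3] prio=2 & 0x7 = 0x2; word=0x0002
[3+:3] type=-4 & 0x7 = 0x4; word=0x0022
[6+:1] chan=1 & 0x1 = 0x1; word=0x0062
[7+:9] cnt=184 & 0x1ff = 0xb8; word=0x5c62
word = 0x5c62 → little-endian bytes:
  [0]=0x62  [1]=0x5c

62 5c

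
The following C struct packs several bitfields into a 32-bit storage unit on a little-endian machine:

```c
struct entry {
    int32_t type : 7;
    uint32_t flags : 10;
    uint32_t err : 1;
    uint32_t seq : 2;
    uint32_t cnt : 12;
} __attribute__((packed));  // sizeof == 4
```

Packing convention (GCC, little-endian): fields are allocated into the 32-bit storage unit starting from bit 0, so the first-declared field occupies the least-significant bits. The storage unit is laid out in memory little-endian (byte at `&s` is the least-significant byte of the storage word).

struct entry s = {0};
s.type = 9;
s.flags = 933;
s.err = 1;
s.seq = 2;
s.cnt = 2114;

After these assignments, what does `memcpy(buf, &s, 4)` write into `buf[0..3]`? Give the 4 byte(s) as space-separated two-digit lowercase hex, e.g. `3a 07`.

89 d2 2b 84

type (7b) val=9 bits=0x9 at bit 0: 0x00000009
flags (10b) val=933 bits=0x3a5 at bit 7: 0x0001d289
err (1b) val=1 bits=0x1 at bit 17: 0x0003d289
seq (2b) val=2 bits=0x2 at bit 18: 0x000bd289
cnt (12b) val=2114 bits=0x842 at bit 20: 0x842bd289
word = 0x842bd289 → little-endian bytes:
  [0]=0x89  [1]=0xd2  [2]=0x2b  [3]=0x84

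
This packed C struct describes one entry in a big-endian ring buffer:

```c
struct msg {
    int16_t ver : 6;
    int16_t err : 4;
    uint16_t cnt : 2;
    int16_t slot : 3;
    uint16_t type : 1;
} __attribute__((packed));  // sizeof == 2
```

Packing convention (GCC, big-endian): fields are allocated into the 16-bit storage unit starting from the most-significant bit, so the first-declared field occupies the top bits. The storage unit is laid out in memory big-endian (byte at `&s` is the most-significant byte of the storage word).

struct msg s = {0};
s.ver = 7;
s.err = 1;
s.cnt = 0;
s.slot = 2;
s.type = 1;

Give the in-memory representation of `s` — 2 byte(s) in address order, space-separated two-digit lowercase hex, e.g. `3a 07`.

1c 45

ver:6 = 7 → 0x7 << 10 → word 0x1c00
err:4 = 1 → 0x1 << 6 → word 0x1c40
cnt:2 = 0 → 0x0 << 4 → word 0x1c40
slot:3 = 2 → 0x2 << 1 → word 0x1c44
type:1 = 1 → 0x1 << 0 → word 0x1c45
word = 0x1c45 → big-endian bytes:
  [0]=0x1c  [1]=0x45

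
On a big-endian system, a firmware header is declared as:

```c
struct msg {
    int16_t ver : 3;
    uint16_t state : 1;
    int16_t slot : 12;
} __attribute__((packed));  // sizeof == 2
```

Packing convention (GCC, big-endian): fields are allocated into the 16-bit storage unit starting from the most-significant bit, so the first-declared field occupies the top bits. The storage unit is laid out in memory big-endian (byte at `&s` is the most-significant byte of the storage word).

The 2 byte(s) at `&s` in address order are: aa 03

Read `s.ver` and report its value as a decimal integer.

[0]=0xaa [1]=0x03 (big-endian) → word 0xaa03
ver:3 @ bit 13 → (0xaa03>>13)&0x7 = 0x5  ←
state:1 @ bit 12 → (0xaa03>>12)&0x1 = 0x0
slot:12 @ bit 0 → (0xaa03>>0)&0xfff = 0xa03
ver signed 3b, MSB=1: 5 - 8 = -3

-3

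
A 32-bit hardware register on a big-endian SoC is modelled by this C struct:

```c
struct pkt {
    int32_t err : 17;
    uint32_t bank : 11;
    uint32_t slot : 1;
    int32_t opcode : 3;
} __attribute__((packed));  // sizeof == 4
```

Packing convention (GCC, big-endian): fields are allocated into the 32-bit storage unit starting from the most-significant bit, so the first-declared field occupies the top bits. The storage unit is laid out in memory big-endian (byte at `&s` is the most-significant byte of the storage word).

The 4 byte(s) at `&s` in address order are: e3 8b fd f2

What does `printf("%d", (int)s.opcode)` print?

2

[0]=0xe3 [1]=0x8b [2]=0xfd [3]=0xf2 (big-endian) → word 0xe38bfdf2
err [15+:17] = (word>>15) & 0x1ffff = 116503
bank [4+:11] = (word>>4) & 0x7ff = 2015
slot [3+:1] = (word>>3) & 0x1 = 0
opcode [0+:3] = (word>>0) & 0x7 = 2  ←
opcode signed 3b, MSB=0: value = 2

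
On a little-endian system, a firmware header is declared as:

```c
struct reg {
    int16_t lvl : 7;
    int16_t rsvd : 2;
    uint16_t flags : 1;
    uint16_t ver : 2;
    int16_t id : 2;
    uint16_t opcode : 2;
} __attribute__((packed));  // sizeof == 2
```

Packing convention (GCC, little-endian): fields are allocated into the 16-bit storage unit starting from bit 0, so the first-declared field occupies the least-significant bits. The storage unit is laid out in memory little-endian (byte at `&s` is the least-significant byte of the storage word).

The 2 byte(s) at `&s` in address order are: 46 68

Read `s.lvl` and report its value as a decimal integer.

[0]=0x46 [1]=0x68 (little-endian) → word 0x6846
lvl:7 @ bit 0 → (0x6846>>0)&0x7f = 0x46  ←
rsvd:2 @ bit 7 → (0x6846>>7)&0x3 = 0x0
flags:1 @ bit 9 → (0x6846>>9)&0x1 = 0x0
ver:2 @ bit 10 → (0x6846>>10)&0x3 = 0x2
id:2 @ bit 12 → (0x6846>>12)&0x3 = 0x2
opcode:2 @ bit 14 → (0x6846>>14)&0x3 = 0x1
lvl signed 7b, MSB=1: 70 - 128 = -58

-58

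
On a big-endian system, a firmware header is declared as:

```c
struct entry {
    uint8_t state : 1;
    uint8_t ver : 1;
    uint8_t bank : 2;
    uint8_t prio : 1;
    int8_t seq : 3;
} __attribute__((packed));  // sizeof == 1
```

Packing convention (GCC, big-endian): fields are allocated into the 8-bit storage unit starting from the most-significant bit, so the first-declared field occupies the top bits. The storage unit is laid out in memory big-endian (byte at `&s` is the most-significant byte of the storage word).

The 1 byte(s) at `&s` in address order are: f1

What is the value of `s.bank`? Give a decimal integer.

3

[0]=0xf1 (big-endian) → word 0xf1
state:1 @ bit 7 → (0xf1>>7)&0x1 = 0x1
ver:1 @ bit 6 → (0xf1>>6)&0x1 = 0x1
bank:2 @ bit 4 → (0xf1>>4)&0x3 = 0x3  ←
prio:1 @ bit 3 → (0xf1>>3)&0x1 = 0x0
seq:3 @ bit 0 → (0xf1>>0)&0x7 = 0x1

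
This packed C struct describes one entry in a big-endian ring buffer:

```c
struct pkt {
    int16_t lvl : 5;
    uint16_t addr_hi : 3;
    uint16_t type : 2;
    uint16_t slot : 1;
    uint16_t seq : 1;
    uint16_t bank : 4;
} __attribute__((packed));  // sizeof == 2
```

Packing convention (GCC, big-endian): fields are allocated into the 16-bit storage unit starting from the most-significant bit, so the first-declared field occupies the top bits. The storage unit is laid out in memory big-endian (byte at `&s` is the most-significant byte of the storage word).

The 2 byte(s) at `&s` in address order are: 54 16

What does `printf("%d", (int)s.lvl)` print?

10

[0]=0x54 [1]=0x16 (big-endian) → word 0x5416
lvl:5 @ bit 11 → (0x5416>>11)&0x1f = 0xa  ←
addr_hi:3 @ bit 8 → (0x5416>>8)&0x7 = 0x4
type:2 @ bit 6 → (0x5416>>6)&0x3 = 0x0
slot:1 @ bit 5 → (0x5416>>5)&0x1 = 0x0
seq:1 @ bit 4 → (0x5416>>4)&0x1 = 0x1
bank:4 @ bit 0 → (0x5416>>0)&0xf = 0x6
lvl signed 5b, MSB=0: value = 10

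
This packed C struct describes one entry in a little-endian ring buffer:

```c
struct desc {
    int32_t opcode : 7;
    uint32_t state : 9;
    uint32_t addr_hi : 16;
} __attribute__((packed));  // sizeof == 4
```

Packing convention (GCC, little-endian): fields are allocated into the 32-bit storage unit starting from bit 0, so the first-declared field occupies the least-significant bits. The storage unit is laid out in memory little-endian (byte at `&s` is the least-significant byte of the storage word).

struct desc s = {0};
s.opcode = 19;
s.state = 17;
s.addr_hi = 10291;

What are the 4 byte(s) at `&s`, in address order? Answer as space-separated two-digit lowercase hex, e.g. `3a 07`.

93 08 33 28

[0+:7] opcode=19 & 0x7f = 0x13; word=0x00000013
[7+:9] state=17 & 0x1ff = 0x11; word=0x00000893
[16+:16] addr_hi=10291 & 0xffff = 0x2833; word=0x28330893
word = 0x28330893 → little-endian bytes:
  [0]=0x93  [1]=0x08  [2]=0x33  [3]=0x28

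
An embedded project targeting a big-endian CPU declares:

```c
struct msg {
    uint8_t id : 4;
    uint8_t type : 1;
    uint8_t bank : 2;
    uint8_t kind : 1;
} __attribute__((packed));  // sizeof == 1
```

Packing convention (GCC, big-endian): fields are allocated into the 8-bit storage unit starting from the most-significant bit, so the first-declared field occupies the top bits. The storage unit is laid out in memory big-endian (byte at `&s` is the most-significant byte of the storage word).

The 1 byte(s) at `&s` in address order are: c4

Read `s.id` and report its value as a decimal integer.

[0]=0xc4 (big-endian) → word 0xc4
id [4+:4] = (word>>4) & 0xf = 12  ←
type [3+:1] = (word>>3) & 0x1 = 0
bank [1+:2] = (word>>1) & 0x3 = 2
kind [0+:1] = (word>>0) & 0x1 = 0

12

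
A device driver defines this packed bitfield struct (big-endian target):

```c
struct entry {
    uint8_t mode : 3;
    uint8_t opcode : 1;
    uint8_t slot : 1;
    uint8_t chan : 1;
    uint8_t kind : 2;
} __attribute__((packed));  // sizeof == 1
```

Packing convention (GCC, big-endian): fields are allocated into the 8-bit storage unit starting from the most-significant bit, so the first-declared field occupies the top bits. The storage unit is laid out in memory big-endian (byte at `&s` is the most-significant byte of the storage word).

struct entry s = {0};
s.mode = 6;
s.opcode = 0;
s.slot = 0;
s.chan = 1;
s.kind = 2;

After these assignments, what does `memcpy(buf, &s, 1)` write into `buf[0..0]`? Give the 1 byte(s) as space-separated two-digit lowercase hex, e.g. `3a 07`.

mode (3b) val=6 bits=0x6 at bit 5: 0xc0
opcode (1b) val=0 bits=0x0 at bit 4: 0xc0
slot (1b) val=0 bits=0x0 at bit 3: 0xc0
chan (1b) val=1 bits=0x1 at bit 2: 0xc4
kind (2b) val=2 bits=0x2 at bit 0: 0xc6
word = 0xc6 → big-endian bytes:
  [0]=0xc6

c6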